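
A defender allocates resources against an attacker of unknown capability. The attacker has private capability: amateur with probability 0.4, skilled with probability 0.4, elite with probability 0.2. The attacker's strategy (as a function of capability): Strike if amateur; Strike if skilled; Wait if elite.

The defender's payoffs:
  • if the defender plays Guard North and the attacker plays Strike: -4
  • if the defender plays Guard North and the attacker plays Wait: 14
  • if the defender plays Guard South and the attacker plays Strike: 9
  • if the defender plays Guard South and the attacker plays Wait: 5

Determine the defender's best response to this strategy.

Guard South

E[Guard North] = 0.4·(-4) + 0.4·(-4) + 0.2·(14) = -0.4
E[Guard South] = 0.4·(9) + 0.4·(9) + 0.2·(5) = 8.2
Best response: Guard South (8.2 is the largest).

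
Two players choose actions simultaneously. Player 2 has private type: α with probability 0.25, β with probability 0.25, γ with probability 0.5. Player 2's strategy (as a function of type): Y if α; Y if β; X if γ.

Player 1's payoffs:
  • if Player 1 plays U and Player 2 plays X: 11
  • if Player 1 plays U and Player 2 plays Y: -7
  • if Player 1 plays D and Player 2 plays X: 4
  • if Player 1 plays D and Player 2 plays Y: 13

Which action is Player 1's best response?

D

Compute Player 1's expected payoff for each action, taking the expectation over Player 2's type.
E[U] = 0.25·(-7) + 0.25·(-7) + 0.5·(11) = 2
E[D] = 0.25·(13) + 0.25·(13) + 0.5·(4) = 8.5
Best response: D (8.5 is the largest).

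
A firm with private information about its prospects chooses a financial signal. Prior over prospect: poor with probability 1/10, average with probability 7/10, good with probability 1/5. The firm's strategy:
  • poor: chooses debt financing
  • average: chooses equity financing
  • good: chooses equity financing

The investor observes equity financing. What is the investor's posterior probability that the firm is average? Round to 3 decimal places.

P(equity financing) = (1/10)·0 + (7/10)·1 + (1/5)·1 = 9/10
P(average | equity financing) = ((7/10)·1) / (9/10) = (7/10) / (9/10) = 7/9

0.778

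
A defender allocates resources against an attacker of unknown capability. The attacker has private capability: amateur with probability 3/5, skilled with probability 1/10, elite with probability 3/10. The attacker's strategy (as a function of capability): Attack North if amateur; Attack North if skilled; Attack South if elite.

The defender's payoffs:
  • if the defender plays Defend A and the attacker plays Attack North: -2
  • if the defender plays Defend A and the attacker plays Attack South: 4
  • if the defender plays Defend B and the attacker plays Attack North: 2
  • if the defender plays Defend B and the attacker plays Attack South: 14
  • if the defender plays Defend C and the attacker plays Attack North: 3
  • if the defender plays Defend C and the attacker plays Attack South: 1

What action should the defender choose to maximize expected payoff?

Compute the defender's expected payoff for each action, taking the expectation over the attacker's type.
E[Defend A] = 3/5·(-2) + 1/10·(-2) + 3/10·(4) = -1/5
E[Defend B] = 3/5·(2) + 1/10·(2) + 3/10·(14) = 28/5
E[Defend C] = 3/5·(3) + 1/10·(3) + 3/10·(1) = 12/5
Best response: Defend B (28/5 is the largest).

Defend B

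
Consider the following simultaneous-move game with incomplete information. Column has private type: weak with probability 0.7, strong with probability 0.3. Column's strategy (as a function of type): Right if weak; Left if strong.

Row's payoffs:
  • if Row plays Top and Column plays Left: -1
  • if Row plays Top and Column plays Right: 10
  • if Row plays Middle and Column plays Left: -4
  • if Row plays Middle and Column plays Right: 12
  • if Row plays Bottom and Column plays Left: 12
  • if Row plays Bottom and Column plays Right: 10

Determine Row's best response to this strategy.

E[Top] = 0.7·(10) + 0.3·(-1) = 6.7
E[Middle] = 0.7·(12) + 0.3·(-4) = 7.2
E[Bottom] = 0.7·(10) + 0.3·(12) = 10.6
Best response: Bottom (10.6 is the largest).

Bottom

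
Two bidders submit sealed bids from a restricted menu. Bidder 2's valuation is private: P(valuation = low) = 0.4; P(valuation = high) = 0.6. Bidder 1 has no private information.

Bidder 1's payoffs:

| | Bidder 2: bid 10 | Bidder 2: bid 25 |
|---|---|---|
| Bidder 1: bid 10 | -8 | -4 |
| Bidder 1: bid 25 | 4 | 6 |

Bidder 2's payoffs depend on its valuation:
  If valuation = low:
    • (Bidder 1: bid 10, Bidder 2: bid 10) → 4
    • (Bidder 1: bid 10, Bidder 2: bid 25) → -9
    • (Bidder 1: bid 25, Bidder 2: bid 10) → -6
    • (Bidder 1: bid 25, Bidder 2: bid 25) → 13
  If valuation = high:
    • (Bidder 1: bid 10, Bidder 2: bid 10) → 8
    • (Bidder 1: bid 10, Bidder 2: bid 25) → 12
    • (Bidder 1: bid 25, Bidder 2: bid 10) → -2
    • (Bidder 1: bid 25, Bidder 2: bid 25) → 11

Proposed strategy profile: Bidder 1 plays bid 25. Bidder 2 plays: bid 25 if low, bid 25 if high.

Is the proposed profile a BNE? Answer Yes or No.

Yes

A profile is a BNE iff every type of every player is best-responding given beliefs about the other side.
Bidder 1 plays bid 25: E[bid 25] = 0.4·(6) + 0.6·(6) = 6; E[bid 10] = -4. Best-responding. ✓
Bidder 2 (valuation low), facing bid 25: bid 10 gives -6, bid 25 gives 13. Proposed bid 25 is best. ✓
Bidder 2 (valuation high), facing bid 25: bid 10 gives -2, bid 25 gives 11. Proposed bid 25 is best. ✓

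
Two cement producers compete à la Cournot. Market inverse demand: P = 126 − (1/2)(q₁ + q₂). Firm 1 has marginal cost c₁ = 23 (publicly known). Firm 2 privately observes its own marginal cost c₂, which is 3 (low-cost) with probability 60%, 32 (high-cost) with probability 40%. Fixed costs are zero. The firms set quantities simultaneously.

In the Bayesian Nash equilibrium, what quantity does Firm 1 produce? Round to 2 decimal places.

63.07

Type-c best response for Firm 2: q₂(c) = (126 − c) − q₁/2.
Firm 1 maximizes expected profit; its first-order condition is 126 − q₁ − (1/2)E[q₂] − 23 = 0.
Substituting E[q₂] and solving: E[c₂] = 14.6, so q₁ = (126 − 2·23 + 14.6)/(3/2) = 63.0667.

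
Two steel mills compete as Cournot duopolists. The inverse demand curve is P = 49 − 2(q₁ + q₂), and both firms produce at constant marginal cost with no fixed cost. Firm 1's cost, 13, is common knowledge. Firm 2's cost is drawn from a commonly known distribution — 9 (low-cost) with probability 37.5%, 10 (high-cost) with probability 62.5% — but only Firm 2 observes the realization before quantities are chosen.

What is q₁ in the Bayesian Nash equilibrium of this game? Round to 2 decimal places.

Firm 2 with cost c maximizes (49 − 2(q₁+q₂) − c)·q₂, giving q₂(c) = (49 − c − 2q₁)/4.
E[c₂] = 0.375·9 + 0.625·10 = 9.625
Firm 1's FOC against E[q₂] yields q₁ = (49 − 2·13 + E[c₂])/6 = (49 − 26 + 9.625)/6 = 5.4375.

5.44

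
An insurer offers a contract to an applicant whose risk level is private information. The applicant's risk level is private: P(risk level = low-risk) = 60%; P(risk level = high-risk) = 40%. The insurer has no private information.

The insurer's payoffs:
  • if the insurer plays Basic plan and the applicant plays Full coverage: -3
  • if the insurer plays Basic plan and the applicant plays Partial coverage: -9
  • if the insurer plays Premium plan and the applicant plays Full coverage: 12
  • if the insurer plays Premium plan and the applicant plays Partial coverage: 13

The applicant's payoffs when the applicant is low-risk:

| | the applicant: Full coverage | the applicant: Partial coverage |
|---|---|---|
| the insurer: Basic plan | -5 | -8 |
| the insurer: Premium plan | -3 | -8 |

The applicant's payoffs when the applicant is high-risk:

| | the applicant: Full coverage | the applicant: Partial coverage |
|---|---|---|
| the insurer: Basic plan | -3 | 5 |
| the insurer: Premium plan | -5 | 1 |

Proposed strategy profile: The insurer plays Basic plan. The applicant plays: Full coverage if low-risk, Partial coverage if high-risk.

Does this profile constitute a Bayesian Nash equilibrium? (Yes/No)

A profile is a BNE iff every type of every player is best-responding given beliefs about the other side.
The insurer plays Basic plan: E[Basic plan] = 0.6·(-3) + 0.4·(-9) = -5.4; E[Premium plan] = 12.4. Not best-responding. ✗
The applicant (risk level low-risk), facing Basic plan: Full coverage gives -5, Partial coverage gives -8. Proposed Full coverage is best. ✓
The applicant (risk level high-risk), facing Basic plan: Full coverage gives -3, Partial coverage gives 5. Proposed Partial coverage is best. ✓

No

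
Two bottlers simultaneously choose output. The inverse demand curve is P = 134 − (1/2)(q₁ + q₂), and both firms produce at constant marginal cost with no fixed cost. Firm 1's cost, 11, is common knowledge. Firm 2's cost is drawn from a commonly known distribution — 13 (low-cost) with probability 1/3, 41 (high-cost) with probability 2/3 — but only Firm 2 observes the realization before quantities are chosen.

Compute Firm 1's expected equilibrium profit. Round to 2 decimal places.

Type-c best response for Firm 2: q₂(c) = (134 − c) − q₁/2.
Firm 1 maximizes expected profit; its first-order condition is 134 − q₁ − (1/2)E[q₂] − 11 = 0.
Substituting E[q₂] and solving: E[c₂] = 31.6667, so q₁ = (134 − 2·11 + 31.6667)/(3/2) = 95.7778.
E[P] = 134 − (1/2)·(q₁ + E[q₂]) = 58.8889; Firm 1's expected profit = (E[P] − 11)·q₁ = (58.8889 − 11)·95.7778 = 4586.69.

4586.69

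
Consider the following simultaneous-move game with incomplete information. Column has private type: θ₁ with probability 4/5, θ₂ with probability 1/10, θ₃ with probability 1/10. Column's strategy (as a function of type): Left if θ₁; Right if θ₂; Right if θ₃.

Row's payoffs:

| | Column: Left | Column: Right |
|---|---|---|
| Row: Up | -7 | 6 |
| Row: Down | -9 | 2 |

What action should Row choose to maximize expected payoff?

E[Up] = 4/5·(-7) + 1/10·(6) + 1/10·(6) = -22/5
E[Down] = 4/5·(-9) + 1/10·(2) + 1/10·(2) = -34/5
Best response: Up (-22/5 is the largest).

Up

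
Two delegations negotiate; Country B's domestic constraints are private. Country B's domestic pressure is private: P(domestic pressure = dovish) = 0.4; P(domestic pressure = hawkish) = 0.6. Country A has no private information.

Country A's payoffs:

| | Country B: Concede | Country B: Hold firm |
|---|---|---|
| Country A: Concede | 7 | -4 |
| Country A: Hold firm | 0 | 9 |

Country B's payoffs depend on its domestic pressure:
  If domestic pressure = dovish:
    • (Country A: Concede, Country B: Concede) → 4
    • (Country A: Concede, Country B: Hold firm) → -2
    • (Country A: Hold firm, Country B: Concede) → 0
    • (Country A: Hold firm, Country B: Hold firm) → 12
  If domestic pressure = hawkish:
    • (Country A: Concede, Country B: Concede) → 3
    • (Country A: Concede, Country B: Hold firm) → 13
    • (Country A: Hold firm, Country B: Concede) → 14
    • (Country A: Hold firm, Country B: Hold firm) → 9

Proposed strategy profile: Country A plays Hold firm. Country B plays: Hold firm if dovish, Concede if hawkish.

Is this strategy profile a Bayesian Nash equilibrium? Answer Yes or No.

Yes

Country A plays Hold firm: E[Hold firm] = 0.4·(9) + 0.6·(0) = 3.6; E[Concede] = 2.6. Best-responding. ✓
Country B (domestic pressure dovish), facing Hold firm: Concede gives 0, Hold firm gives 12. Proposed Hold firm is best. ✓
Country B (domestic pressure hawkish), facing Hold firm: Concede gives 14, Hold firm gives 9. Proposed Concede is best. ✓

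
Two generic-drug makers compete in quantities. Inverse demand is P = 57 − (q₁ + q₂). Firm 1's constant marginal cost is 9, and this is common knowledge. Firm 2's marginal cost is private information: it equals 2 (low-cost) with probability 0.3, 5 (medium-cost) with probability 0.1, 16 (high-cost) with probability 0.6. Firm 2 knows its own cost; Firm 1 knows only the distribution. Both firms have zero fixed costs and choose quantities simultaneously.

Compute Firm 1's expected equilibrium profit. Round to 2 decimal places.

274.45

Firm 2 with cost c maximizes (57 − (q₁+q₂) − c)·q₂, giving q₂(c) = (57 − c − q₁)/2.
E[c₂] = 0.3·2 + 0.1·5 + 0.6·16 = 10.7
Firm 1's FOC against E[q₂] yields q₁ = (57 − 2·9 + E[c₂])/3 = (57 − 18 + 10.7)/3 = 16.5667.
E[P] = 57 − (q₁ + E[q₂]) = 25.5667; Firm 1's expected profit = (E[P] − 9)·q₁ = (25.5667 − 9)·16.5667 = 274.454.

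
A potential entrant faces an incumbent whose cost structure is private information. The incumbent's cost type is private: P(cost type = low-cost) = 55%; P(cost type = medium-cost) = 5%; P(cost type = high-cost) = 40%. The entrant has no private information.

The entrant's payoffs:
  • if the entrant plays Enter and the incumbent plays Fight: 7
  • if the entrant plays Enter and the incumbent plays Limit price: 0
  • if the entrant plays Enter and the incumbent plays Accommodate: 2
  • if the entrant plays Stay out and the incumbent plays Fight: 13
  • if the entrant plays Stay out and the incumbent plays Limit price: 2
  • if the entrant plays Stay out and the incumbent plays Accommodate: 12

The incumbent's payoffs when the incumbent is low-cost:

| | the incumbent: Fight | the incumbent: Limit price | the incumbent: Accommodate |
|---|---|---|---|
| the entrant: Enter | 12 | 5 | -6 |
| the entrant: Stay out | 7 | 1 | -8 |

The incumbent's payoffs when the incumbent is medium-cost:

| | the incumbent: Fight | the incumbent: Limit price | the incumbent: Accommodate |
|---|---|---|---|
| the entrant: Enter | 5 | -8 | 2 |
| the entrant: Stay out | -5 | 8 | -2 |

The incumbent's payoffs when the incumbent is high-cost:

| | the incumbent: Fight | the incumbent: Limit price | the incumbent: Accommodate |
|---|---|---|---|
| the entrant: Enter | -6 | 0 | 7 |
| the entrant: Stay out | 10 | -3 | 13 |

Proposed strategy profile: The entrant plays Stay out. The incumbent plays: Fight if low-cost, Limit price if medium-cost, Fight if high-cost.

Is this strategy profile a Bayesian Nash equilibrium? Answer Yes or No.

No

The entrant plays Stay out: E[Stay out] = 0.55·(13) + 0.05·(2) + 0.4·(13) = 12.45; E[Enter] = 6.65. Best-responding. ✓
The incumbent (cost type low-cost), facing Stay out: Fight gives 7, Limit price gives 1, Accommodate gives -8. Proposed Fight is best. ✓
The incumbent (cost type medium-cost), facing Stay out: Fight gives -5, Limit price gives 8, Accommodate gives -2. Proposed Limit price is best. ✓
The incumbent (cost type high-cost), facing Stay out: Fight gives 10, Limit price gives -3, Accommodate gives 13. Proposed Fight is not best — profitable deviation exists. ✗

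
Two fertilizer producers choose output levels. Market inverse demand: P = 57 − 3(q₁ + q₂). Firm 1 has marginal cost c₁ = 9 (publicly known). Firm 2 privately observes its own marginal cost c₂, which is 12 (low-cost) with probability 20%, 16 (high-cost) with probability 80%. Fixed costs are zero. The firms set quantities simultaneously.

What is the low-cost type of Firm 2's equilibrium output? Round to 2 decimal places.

4.49

Type-c best response for Firm 2: q₂(c) = (57 − c)/6 − q₁/2.
Firm 1 maximizes expected profit; its first-order condition is 57 − 6q₁ − 3E[q₂] − 9 = 0.
Substituting E[q₂] and solving: E[c₂] = 15.2, so q₁ = (57 − 2·9 + 15.2)/9 = 6.02222.
q₂(low-cost) = (57 − 12 − 3·6.02222)/6 = 4.48889.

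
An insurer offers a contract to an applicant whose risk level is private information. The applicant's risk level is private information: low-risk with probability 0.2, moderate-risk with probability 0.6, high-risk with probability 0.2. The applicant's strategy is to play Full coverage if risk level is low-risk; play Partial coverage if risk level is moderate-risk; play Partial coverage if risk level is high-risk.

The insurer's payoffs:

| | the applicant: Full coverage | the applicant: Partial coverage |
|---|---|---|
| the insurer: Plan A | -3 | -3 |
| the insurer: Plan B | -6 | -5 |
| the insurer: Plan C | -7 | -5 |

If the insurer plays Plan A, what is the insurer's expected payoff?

Take the expectation over the applicant's risk level, weighting each type's action by its prior probability.
E[Plan A] = 0.2·(-3) + 0.6·(-3) + 0.2·(-3) = (-0.6) + (-1.8) + (-0.6) = -3

-3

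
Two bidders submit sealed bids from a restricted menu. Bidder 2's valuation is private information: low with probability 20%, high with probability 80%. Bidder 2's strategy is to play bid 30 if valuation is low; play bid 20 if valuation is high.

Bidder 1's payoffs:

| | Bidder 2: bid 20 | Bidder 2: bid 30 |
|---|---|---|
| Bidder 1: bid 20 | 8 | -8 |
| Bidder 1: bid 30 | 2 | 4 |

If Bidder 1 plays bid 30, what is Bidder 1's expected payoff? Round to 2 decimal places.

2.40

E[bid 30] = 0.2·4 + 0.8·2 = 0.8 + 1.6 = 2.4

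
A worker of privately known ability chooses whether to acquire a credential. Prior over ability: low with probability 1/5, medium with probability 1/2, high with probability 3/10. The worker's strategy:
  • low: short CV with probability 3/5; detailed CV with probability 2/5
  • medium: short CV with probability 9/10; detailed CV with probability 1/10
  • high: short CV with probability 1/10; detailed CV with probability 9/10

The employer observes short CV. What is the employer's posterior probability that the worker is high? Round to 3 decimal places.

Apply Bayes' rule using the sender's strategy as the likelihood.
P(short CV) = (1/5)·(3/5) + (1/2)·(9/10) + (3/10)·(1/10) = 3/5
P(high | short CV) = ((3/10)·(1/10)) / (3/5) = (3/100) / (3/5) = 1/20

0.050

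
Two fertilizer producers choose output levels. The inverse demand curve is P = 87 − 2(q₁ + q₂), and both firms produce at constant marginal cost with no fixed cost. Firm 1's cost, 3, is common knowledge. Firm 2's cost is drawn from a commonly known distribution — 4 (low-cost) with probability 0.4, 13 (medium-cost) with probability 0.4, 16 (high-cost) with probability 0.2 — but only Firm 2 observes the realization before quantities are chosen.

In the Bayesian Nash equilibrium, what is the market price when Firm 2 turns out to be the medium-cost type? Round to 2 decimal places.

Type-c best response for Firm 2: q₂(c) = (87 − c)/4 − q₁/2.
Firm 1 maximizes expected profit; its first-order condition is 87 − 4q₁ − 2E[q₂] − 3 = 0.
Substituting E[q₂] and solving: E[c₂] = 10, so q₁ = (87 − 2·3 + 10)/6 = 15.1667.
q₂(medium-cost) = 10.9167, so P = 87 − 2·(15.1667 + 10.9167) = 34.8333.

34.83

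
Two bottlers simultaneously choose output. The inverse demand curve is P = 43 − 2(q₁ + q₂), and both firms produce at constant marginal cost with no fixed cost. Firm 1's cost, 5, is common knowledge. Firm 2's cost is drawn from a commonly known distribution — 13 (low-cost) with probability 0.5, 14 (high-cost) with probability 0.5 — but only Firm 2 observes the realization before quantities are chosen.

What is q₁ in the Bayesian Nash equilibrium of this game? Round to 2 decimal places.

Firm 2 with cost c maximizes (43 − 2(q₁+q₂) − c)·q₂, giving q₂(c) = (43 − c − 2q₁)/4.
E[c₂] = 0.5·13 + 0.5·14 = 13.5
Firm 1's FOC against E[q₂] yields q₁ = (43 − 2·5 + E[c₂])/6 = (43 − 10 + 13.5)/6 = 7.75.

7.75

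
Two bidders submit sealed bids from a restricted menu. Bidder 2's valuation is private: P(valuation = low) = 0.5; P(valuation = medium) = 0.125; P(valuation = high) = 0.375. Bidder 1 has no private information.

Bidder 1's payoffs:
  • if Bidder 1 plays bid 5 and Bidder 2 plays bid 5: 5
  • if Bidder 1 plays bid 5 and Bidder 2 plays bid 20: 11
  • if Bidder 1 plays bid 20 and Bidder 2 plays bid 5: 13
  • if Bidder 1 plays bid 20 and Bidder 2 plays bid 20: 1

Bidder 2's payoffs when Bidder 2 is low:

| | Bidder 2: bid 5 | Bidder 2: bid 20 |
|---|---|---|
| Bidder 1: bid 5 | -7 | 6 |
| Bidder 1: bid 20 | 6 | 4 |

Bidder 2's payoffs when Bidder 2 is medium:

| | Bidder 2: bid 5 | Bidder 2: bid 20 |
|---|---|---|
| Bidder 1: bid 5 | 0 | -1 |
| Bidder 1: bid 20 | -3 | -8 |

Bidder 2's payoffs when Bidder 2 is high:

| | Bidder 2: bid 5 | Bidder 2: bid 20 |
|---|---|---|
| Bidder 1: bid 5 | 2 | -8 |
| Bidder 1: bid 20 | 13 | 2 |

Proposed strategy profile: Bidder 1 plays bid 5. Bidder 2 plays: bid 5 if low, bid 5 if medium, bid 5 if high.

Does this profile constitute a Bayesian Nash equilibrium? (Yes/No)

A profile is a BNE iff every type of every player is best-responding given beliefs about the other side.
Bidder 1 plays bid 5: E[bid 5] = 0.5·(5) + 0.125·(5) + 0.375·(5) = 5; E[bid 20] = 13. Not best-responding. ✗
Bidder 2 (valuation low), facing bid 5: bid 5 gives -7, bid 20 gives 6. Proposed bid 5 is not best — profitable deviation exists. ✗
Bidder 2 (valuation medium), facing bid 5: bid 5 gives 0, bid 20 gives -1. Proposed bid 5 is best. ✓
Bidder 2 (valuation high), facing bid 5: bid 5 gives 2, bid 20 gives -8. Proposed bid 5 is best. ✓

No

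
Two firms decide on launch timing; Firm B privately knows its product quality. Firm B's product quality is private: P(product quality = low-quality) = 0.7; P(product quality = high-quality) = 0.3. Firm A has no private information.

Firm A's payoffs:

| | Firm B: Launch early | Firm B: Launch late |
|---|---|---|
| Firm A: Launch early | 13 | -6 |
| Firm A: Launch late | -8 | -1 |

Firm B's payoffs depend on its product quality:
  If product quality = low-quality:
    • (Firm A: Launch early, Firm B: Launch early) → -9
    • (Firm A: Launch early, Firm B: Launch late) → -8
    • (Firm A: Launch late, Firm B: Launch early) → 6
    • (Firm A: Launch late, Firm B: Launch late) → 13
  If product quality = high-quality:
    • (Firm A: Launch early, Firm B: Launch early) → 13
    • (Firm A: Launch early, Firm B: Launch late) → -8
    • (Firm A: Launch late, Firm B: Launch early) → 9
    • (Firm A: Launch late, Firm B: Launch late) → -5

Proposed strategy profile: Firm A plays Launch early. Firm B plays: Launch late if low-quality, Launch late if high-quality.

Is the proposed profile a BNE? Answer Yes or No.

A profile is a BNE iff every type of every player is best-responding given beliefs about the other side.
Firm A plays Launch early: E[Launch early] = 0.7·(-6) + 0.3·(-6) = -6; E[Launch late] = -1. Not best-responding. ✗
Firm B (product quality low-quality), facing Launch early: Launch early gives -9, Launch late gives -8. Proposed Launch late is best. ✓
Firm B (product quality high-quality), facing Launch early: Launch early gives 13, Launch late gives -8. Proposed Launch late is not best — profitable deviation exists. ✗

No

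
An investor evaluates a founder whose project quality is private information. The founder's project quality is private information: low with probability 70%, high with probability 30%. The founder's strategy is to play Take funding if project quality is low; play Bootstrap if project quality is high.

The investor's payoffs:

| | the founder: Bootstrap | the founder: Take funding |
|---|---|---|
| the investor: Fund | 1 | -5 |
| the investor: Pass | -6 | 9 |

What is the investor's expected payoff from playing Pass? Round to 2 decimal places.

E[Pass] = 0.7·9 + 0.3·(-6) = 6.3 + (-1.8) = 4.5

4.50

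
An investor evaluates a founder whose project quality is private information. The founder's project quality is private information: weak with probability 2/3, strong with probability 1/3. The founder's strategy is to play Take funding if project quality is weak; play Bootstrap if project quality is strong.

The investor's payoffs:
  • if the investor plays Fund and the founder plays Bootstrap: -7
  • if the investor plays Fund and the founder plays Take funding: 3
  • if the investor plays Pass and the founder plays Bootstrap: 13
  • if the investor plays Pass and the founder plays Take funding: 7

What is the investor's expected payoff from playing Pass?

E[Pass] = 2/3·7 + 1/3·13 = 14/3 + 13/3 = 9

9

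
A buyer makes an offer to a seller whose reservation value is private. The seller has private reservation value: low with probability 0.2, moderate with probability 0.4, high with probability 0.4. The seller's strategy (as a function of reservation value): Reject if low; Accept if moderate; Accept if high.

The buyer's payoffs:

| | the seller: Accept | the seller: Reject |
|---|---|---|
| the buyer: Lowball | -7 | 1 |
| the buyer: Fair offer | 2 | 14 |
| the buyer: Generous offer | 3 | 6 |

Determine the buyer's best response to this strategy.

Fair offer

Compute the buyer's expected payoff for each action, taking the expectation over the seller's type.
E[Lowball] = 0.2·(1) + 0.4·(-7) + 0.4·(-7) = -5.4
E[Fair offer] = 0.2·(14) + 0.4·(2) + 0.4·(2) = 4.4
E[Generous offer] = 0.2·(6) + 0.4·(3) + 0.4·(3) = 3.6
Best response: Fair offer (4.4 is the largest).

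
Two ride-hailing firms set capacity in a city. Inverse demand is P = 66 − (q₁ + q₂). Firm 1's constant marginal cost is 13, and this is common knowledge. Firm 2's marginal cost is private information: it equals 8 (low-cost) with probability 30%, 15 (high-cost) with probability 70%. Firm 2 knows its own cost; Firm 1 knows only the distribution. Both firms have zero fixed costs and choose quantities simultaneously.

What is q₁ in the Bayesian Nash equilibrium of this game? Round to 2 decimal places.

17.63

Each type of Firm 2 best-responds to q₁; Firm 1 best-responds to the expected q₂ over Firm 2's types.
Firm 2 with cost c maximizes (66 − (q₁+q₂) − c)·q₂, giving q₂(c) = (66 − c − q₁)/2.
E[c₂] = 0.3·8 + 0.7·15 = 12.9
Firm 1's FOC against E[q₂] yields q₁ = (66 − 2·13 + E[c₂])/3 = (66 − 26 + 12.9)/3 = 17.6333.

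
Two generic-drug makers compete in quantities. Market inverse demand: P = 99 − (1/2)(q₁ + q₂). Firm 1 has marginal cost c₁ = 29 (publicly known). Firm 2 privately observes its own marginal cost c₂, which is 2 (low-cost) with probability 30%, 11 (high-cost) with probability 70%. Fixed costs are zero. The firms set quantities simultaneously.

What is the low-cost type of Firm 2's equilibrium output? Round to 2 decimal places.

Type-c best response for Firm 2: q₂(c) = (99 − c) − q₁/2.
Firm 1 maximizes expected profit; its first-order condition is 99 − q₁ − (1/2)E[q₂] − 29 = 0.
Substituting E[q₂] and solving: E[c₂] = 8.3, so q₁ = (99 − 2·29 + 8.3)/(3/2) = 32.8667.
q₂(low-cost) = (99 − 2 − (1/2)·32.8667) = 80.5667.

80.57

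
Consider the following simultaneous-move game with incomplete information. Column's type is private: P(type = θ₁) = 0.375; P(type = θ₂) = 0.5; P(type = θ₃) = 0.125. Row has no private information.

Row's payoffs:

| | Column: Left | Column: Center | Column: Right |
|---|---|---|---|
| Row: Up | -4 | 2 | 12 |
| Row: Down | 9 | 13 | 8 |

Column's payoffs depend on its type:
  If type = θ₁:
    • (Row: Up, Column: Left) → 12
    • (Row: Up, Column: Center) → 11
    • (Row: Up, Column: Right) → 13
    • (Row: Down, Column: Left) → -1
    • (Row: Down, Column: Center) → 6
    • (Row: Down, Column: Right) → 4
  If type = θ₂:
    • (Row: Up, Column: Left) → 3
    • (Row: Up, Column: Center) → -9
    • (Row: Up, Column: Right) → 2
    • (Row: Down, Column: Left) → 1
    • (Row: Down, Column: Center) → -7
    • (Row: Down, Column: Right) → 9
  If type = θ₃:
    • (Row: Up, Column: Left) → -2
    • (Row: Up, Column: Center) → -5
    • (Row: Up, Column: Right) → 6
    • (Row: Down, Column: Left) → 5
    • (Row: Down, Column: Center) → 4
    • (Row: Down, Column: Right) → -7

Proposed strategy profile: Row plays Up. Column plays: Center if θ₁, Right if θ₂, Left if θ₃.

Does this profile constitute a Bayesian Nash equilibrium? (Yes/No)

A profile is a BNE iff every type of every player is best-responding given beliefs about the other side.
Row plays Up: E[Up] = 0.375·(2) + 0.5·(12) + 0.125·(-4) = 6.25; E[Down] = 10. Not best-responding. ✗
Column (type θ₁), facing Up: Left gives 12, Center gives 11, Right gives 13. Proposed Center is not best — profitable deviation exists. ✗
Column (type θ₂), facing Up: Left gives 3, Center gives -9, Right gives 2. Proposed Right is not best — profitable deviation exists. ✗
Column (type θ₃), facing Up: Left gives -2, Center gives -5, Right gives 6. Proposed Left is not best — profitable deviation exists. ✗

No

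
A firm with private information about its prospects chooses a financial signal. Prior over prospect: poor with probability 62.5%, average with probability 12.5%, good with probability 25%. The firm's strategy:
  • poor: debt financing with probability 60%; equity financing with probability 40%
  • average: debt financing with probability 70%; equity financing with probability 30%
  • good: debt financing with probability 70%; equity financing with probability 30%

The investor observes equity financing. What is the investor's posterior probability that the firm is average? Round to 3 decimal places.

P(equity financing) = 0.625·0.4 + 0.125·0.3 + 0.25·0.3 = 0.3625
P(average | equity financing) = (0.125·0.3) / 0.3625 = 0.0375 / 0.3625 = 0.103448

0.103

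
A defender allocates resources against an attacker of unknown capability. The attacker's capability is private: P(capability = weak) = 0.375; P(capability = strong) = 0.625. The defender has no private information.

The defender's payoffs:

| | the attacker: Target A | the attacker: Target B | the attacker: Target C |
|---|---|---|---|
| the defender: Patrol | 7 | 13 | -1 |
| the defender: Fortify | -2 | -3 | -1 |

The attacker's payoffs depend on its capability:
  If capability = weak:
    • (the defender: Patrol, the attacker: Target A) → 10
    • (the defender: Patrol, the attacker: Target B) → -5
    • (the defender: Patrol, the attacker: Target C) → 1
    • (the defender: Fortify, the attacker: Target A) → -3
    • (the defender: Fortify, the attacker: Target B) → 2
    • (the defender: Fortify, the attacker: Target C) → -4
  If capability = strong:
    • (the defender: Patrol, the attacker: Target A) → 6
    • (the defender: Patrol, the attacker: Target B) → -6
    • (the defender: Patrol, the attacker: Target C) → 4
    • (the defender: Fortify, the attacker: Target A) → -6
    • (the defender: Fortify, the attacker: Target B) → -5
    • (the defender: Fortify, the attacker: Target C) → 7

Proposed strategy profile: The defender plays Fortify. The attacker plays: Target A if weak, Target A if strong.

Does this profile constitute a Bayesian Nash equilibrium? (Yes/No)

No

The defender plays Fortify: E[Fortify] = 0.375·(-2) + 0.625·(-2) = -2; E[Patrol] = 7. Not best-responding. ✗
The attacker (capability weak), facing Fortify: Target A gives -3, Target B gives 2, Target C gives -4. Proposed Target A is not best — profitable deviation exists. ✗
The attacker (capability strong), facing Fortify: Target A gives -6, Target B gives -5, Target C gives 7. Proposed Target A is not best — profitable deviation exists. ✗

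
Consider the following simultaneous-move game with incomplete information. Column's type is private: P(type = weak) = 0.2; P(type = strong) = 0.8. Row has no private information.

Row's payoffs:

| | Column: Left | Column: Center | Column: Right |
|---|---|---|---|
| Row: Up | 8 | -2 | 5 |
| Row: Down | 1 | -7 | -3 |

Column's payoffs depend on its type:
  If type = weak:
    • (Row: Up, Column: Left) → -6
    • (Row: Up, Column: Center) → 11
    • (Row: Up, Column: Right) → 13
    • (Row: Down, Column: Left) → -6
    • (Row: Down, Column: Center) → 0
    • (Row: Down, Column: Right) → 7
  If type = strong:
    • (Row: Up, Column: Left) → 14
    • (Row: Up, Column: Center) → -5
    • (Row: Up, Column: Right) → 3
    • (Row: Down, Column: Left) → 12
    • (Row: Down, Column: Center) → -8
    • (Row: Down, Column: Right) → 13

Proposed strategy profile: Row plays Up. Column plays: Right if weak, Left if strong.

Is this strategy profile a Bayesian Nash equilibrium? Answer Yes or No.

Row plays Up: E[Up] = 0.2·(5) + 0.8·(8) = 7.4; E[Down] = 0.2. Best-responding. ✓
Column (type weak), facing Up: Left gives -6, Center gives 11, Right gives 13. Proposed Right is best. ✓
Column (type strong), facing Up: Left gives 14, Center gives -5, Right gives 3. Proposed Left is best. ✓

Yes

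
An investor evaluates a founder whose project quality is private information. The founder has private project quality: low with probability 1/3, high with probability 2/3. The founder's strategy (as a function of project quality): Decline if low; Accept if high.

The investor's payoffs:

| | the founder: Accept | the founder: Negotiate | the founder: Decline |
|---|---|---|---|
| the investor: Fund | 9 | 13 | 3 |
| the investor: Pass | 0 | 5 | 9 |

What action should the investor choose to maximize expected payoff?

Compute the investor's expected payoff for each action, taking the expectation over the founder's type.
E[Fund] = 1/3·(3) + 2/3·(9) = 7
E[Pass] = 1/3·(9) + 2/3·(0) = 3
Best response: Fund (7 is the largest).

Fund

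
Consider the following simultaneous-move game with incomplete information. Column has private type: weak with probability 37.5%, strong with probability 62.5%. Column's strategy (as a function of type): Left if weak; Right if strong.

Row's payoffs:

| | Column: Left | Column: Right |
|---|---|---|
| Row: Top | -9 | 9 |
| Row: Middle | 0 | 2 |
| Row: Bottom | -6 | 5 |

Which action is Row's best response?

E[Top] = 0.375·(-9) + 0.625·(9) = 2.25
E[Middle] = 0.375·(0) + 0.625·(2) = 1.25
E[Bottom] = 0.375·(-6) + 0.625·(5) = 0.875
Best response: Top (2.25 is the largest).

Top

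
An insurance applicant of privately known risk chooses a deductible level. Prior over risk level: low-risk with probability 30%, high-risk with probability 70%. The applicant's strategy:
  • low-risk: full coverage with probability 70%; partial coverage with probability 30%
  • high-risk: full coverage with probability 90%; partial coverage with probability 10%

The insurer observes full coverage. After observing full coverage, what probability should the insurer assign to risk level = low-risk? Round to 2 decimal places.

Apply Bayes' rule using the sender's strategy as the likelihood.
P(full coverage) = 0.3·0.7 + 0.7·0.9 = 0.84
P(low-risk | full coverage) = (0.3·0.7) / 0.84 = 0.21 / 0.84 = 0.25

0.25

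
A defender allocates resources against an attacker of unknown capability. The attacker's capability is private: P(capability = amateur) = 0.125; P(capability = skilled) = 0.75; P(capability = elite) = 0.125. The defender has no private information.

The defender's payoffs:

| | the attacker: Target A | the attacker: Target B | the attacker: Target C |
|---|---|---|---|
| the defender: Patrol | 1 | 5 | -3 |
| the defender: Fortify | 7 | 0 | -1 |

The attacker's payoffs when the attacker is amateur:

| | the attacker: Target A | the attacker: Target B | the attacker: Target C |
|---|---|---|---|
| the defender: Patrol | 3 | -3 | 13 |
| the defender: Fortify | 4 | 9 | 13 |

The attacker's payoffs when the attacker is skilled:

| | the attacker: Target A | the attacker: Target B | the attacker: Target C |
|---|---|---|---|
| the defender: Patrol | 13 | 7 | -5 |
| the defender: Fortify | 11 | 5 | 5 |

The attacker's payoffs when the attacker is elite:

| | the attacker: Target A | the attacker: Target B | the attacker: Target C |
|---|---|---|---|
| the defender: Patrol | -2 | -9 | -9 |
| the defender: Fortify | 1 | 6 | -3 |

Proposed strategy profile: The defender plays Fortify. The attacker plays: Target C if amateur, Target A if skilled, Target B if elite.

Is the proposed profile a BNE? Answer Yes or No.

Yes

A profile is a BNE iff every type of every player is best-responding given beliefs about the other side.
The defender plays Fortify: E[Fortify] = 0.125·(-1) + 0.75·(7) + 0.125·(0) = 5.125; E[Patrol] = 1. Best-responding. ✓
The attacker (capability amateur), facing Fortify: Target A gives 4, Target B gives 9, Target C gives 13. Proposed Target C is best. ✓
The attacker (capability skilled), facing Fortify: Target A gives 11, Target B gives 5, Target C gives 5. Proposed Target A is best. ✓
The attacker (capability elite), facing Fortify: Target A gives 1, Target B gives 6, Target C gives -3. Proposed Target B is best. ✓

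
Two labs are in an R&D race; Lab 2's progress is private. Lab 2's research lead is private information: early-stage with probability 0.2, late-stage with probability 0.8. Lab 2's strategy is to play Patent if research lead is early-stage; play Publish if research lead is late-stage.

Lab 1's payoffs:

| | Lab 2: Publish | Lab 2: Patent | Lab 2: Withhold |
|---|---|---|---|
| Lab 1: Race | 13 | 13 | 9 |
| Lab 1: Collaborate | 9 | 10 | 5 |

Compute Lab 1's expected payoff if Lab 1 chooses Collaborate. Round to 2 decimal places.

Take the expectation over Lab 2's research lead, weighting each type's action by its prior probability.
E[Collaborate] = 0.2·10 + 0.8·9 = 2 + 7.2 = 9.2

9.20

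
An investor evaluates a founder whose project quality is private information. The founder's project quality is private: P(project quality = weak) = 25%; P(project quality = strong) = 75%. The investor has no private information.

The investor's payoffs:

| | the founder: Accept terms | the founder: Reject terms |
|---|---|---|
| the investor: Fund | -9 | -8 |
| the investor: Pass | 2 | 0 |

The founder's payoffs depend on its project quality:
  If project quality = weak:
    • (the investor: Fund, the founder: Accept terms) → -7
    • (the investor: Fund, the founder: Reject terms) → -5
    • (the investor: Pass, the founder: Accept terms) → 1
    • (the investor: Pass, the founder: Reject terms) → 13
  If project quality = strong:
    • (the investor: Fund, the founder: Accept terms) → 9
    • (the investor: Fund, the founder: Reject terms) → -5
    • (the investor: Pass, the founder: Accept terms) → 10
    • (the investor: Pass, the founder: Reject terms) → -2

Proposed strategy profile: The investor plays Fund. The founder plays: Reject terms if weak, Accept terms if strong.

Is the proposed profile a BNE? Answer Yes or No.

No

The investor plays Fund: E[Fund] = 0.25·(-8) + 0.75·(-9) = -8.75; E[Pass] = 1.5. Not best-responding. ✗
The founder (project quality weak), facing Fund: Accept terms gives -7, Reject terms gives -5. Proposed Reject terms is best. ✓
The founder (project quality strong), facing Fund: Accept terms gives 9, Reject terms gives -5. Proposed Accept terms is best. ✓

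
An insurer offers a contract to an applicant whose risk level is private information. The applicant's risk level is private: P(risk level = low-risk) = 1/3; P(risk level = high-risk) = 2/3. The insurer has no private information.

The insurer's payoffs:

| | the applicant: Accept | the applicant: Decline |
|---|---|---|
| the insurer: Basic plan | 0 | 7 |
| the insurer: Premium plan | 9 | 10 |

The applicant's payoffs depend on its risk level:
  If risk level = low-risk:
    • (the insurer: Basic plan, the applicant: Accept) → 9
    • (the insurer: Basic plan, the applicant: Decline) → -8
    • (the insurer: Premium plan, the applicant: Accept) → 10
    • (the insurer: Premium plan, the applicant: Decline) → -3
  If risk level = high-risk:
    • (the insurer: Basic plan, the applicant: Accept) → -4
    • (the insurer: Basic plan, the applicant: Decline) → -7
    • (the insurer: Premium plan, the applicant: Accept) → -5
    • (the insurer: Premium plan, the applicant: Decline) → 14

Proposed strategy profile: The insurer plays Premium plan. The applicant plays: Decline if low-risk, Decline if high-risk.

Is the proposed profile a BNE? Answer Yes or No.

No

The insurer plays Premium plan: E[Premium plan] = 1/3·(10) + 2/3·(10) = 10; E[Basic plan] = 7. Best-responding. ✓
The applicant (risk level low-risk), facing Premium plan: Accept gives 10, Decline gives -3. Proposed Decline is not best — profitable deviation exists. ✗
The applicant (risk level high-risk), facing Premium plan: Accept gives -5, Decline gives 14. Proposed Decline is best. ✓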